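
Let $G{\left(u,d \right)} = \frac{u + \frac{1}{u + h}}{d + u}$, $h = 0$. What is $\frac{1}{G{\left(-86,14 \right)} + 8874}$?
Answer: $\frac{6192}{54955205} \approx 0.00011267$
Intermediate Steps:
$G{\left(u,d \right)} = \frac{u + \frac{1}{u}}{d + u}$ ($G{\left(u,d \right)} = \frac{u + \frac{1}{u + 0}}{d + u} = \frac{u + \frac{1}{u}}{d + u}$)
$\frac{1}{G{\left(-86,14 \right)} + 8874} = \frac{1}{\frac{1 + \left(-86\right)^{2}}{\left(-86\right) \left(14 - 86\right)} + 8874} = \frac{1}{- \frac{1 + 7396}{86 \left(-72\right)} + 8874} = \frac{1}{\left(- \frac{1}{86}\right) \left(- \frac{1}{72}\right) 7397 + 8874} = \frac{1}{\frac{7397}{6192} + 8874} = \frac{1}{\frac{54955205}{6192}} = \frac{6192}{54955205}$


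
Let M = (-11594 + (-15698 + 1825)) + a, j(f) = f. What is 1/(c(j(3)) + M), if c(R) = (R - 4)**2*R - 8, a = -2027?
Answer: -1/27499 ≈ -3.6365e-5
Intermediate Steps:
c(R) = -8 + R*(-4 + R)**2 (c(R) = (-4 + R)**2*R - 8 = R*(-4 + R)**2 - 8 = -8 + R*(-4 + R)**2)
M = -27494 (M = (-11594 + (-15698 + 1825)) - 2027 = (-11594 - 13873) - 2027 = -25467 - 2027 = -27494)
1/(c(j(3)) + M) = 1/((-8 + 3*(-4 + 3)**2) - 27494) = 1/((-8 + 3*(-1)**2) - 27494) = 1/((-8 + 3*1) - 27494) = 1/((-8 + 3) - 27494) = 1/(-5 - 27494) = 1/(-27499) = -1/27499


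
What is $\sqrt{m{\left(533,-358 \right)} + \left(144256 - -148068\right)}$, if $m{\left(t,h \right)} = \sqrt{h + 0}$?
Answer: $\sqrt{292324 + i \sqrt{358}} \approx 540.67 + 0.018 i$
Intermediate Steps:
$m{\left(t,h \right)} = \sqrt{h}$
$\sqrt{m{\left(533,-358 \right)} + \left(144256 - -148068\right)} = \sqrt{\sqrt{-358} + \left(144256 - -148068\right)} = \sqrt{i \sqrt{358} + \left(144256 + 148068\right)} = \sqrt{i \sqrt{358} + 292324} = \sqrt{292324 + i \sqrt{358}}$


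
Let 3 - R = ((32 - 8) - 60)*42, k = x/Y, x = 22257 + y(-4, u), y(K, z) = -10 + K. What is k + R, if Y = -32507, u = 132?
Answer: 49225862/32507 ≈ 1514.3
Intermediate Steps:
x = 22243 (x = 22257 + (-10 - 4) = 22257 - 14 = 22243)
k = -22243/32507 (k = 22243/(-32507) = 22243*(-1/32507) = -22243/32507 ≈ -0.68425)
R = 1515 (R = 3 - ((32 - 8) - 60)*42 = 3 - (24 - 60)*42 = 3 - (-36)*42 = 3 - 1*(-1512) = 3 + 1512 = 1515)
k + R = -22243/32507 + 1515 = 49225862/32507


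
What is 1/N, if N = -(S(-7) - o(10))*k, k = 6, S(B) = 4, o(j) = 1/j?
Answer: -5/117 ≈ -0.042735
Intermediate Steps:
N = -117/5 (N = -(4 - 1/10)*6 = -39*6/10 = -1*117/5 = -117/5 ≈ -23.400)
1/N = 1/(-117/5) = -5/117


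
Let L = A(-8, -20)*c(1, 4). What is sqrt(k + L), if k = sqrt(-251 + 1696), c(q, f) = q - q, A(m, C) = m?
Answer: 5**(1/4)*sqrt(17) ≈ 6.1655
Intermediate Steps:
c(q, f) = 0
k = 17*sqrt(5) (k = sqrt(1445) = 17*sqrt(5) ≈ 38.013)
L = 0 (L = -8*0 = 0)
sqrt(k + L) = sqrt(17*sqrt(5) + 0) = sqrt(17*sqrt(5)) = 5**(1/4)*sqrt(17)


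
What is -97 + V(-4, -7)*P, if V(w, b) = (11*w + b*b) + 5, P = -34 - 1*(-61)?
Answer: 173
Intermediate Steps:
P = 27 (P = -34 + 61 = 27)
V(w, b) = 5 + b**2 + 11*w (V(w, b) = (11*w + b**2) + 5 = (b**2 + 11*w) + 5 = 5 + b**2 + 11*w)
-97 + V(-4, -7)*P = -97 + (5 + (-7)**2 + 11*(-4))*27 = -97 + (5 + 49 - 44)*27 = -97 + 10*27 = -97 + 270 = 173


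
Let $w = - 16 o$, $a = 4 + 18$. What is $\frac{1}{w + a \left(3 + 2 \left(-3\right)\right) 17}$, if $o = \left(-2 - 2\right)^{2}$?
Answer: $- \frac{1}{1378} \approx -0.00072569$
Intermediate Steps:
$o = 16$ ($o = \left(-4\right)^{2} = 16$)
$a = 22$
$w = -256$ ($w = \left(-16\right) 16 = -256$)
$\frac{1}{w + a \left(3 + 2 \left(-3\right)\right) 17} = \frac{1}{-256 + 22 \left(3 + 2 \left(-3\right)\right) 17} = \frac{1}{-256 + 22 \left(3 - 6\right) 17} = \frac{1}{-256 + 22 \left(-3\right) 17} = \frac{1}{-256 - 1122} = \frac{1}{-1378} = - \frac{1}{1378}$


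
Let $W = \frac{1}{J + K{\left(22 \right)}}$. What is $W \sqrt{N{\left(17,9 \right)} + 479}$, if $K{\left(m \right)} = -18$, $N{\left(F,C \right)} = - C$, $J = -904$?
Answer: $- \frac{\sqrt{470}}{922} \approx -0.023514$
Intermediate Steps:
$W = - \frac{1}{922}$ ($W = \frac{1}{-904 - 18} = \frac{1}{-922} = - \frac{1}{922} \approx -0.0010846$)
$W \sqrt{N{\left(17,9 \right)} + 479} = - \frac{\sqrt{\left(-1\right) 9 + 479}}{922} = - \frac{\sqrt{-9 + 479}}{922} = - \frac{\sqrt{470}}{922}$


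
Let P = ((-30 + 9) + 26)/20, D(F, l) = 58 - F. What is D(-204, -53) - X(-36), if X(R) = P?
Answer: 1047/4 ≈ 261.75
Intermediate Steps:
P = ¼ (P = (-21 + 26)*(1/20) = 5*(1/20) = ¼ ≈ 0.25000)
X(R) = ¼
D(-204, -53) - X(-36) = (58 - 1*(-204)) - 1*¼ = (58 + 204) - ¼ = 262 - ¼ = 1047/4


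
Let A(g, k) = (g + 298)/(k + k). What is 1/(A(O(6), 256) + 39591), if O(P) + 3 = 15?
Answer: 256/10135451 ≈ 2.5258e-5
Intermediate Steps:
O(P) = 12 (O(P) = -3 + 15 = 12)
A(g, k) = (298 + g)/(2*k) (A(g, k) = (298 + g)/((2*k)) = (298 + g)*(1/(2*k)) = (298 + g)/(2*k))
1/(A(O(6), 256) + 39591) = 1/((½)*(298 + 12)/256 + 39591) = 1/((½)*(1/256)*310 + 39591) = 1/(155/256 + 39591) = 1/(10135451/256) = 256/10135451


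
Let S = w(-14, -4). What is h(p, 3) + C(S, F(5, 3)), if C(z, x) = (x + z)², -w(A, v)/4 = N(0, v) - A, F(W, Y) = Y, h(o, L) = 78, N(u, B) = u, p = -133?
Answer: 2887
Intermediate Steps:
w(A, v) = 4*A (w(A, v) = -4*(0 - A) = -(-4)*A = 4*A)
S = -56 (S = 4*(-14) = -56)
h(p, 3) + C(S, F(5, 3)) = 78 + (3 - 56)² = 78 + (-53)² = 78 + 2809 = 2887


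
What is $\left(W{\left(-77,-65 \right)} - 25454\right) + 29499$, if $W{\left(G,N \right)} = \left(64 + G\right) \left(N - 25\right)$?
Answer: $5215$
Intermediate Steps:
$W{\left(G,N \right)} = \left(-25 + N\right) \left(64 + G\right)$ ($W{\left(G,N \right)} = \left(64 + G\right) \left(-25 + N\right) = \left(-25 + N\right) \left(64 + G\right)$)
$\left(W{\left(-77,-65 \right)} - 25454\right) + 29499 = \left(\left(-1600 - -1925 + 64 \left(-65\right) - -5005\right) - 25454\right) + 29499 = \left(\left(-1600 + 1925 - 4160 + 5005\right) - 25454\right) + 29499 = \left(1170 - 25454\right) + 29499 = -24284 + 29499 = 5215$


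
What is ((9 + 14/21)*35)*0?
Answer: 0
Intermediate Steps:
((9 + 14/21)*35)*0 = ((9 + 14*(1/21))*35)*0 = ((9 + 2/3)*35)*0 = ((29/3)*35)*0 = (1015/3)*0 = 0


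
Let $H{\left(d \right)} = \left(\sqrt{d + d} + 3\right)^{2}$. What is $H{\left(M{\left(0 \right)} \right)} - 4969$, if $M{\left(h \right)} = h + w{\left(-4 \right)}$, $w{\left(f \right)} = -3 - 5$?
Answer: $-4976 + 24 i \approx -4976.0 + 24.0 i$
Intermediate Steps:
$w{\left(f \right)} = -8$ ($w{\left(f \right)} = -3 - 5 = -8$)
$M{\left(h \right)} = -8 + h$ ($M{\left(h \right)} = h - 8 = -8 + h$)
$H{\left(d \right)} = \left(3 + \sqrt{2} \sqrt{d}\right)^{2}$ ($H{\left(d \right)} = \left(\sqrt{2 d} + 3\right)^{2} = \left(\sqrt{2} \sqrt{d} + 3\right)^{2} = \left(3 + \sqrt{2} \sqrt{d}\right)^{2}$)
$H{\left(M{\left(0 \right)} \right)} - 4969 = \left(3 + \sqrt{2} \sqrt{-8 + 0}\right)^{2} - 4969 = \left(3 + \sqrt{2} \sqrt{-8}\right)^{2} - 4969 = \left(3 + \sqrt{2} \cdot 2 i \sqrt{2}\right)^{2} - 4969 = \left(3 + 4 i\right)^{2} - 4969 = -4969 + \left(3 + 4 i\right)^{2}$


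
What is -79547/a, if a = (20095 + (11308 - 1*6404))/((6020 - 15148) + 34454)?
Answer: -51656598/641 ≈ -80588.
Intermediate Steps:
a = 8333/8442 (a = (20095 + (11308 - 6404))/(-9128 + 34454) = (20095 + 4904)/25326 = 24999*(1/25326) = 8333/8442 ≈ 0.98709)
-79547/a = -79547/8333/8442 = -79547*8442/8333 = -51656598/641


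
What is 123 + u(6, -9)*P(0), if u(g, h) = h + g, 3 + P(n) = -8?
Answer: 156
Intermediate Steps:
P(n) = -11 (P(n) = -3 - 8 = -11)
u(g, h) = g + h
123 + u(6, -9)*P(0) = 123 + (6 - 9)*(-11) = 123 - 3*(-11) = 123 + 33 = 156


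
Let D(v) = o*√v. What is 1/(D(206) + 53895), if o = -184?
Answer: 53895/2897696689 + 184*√206/2897696689 ≈ 1.9511e-5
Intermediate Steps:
D(v) = -184*√v
1/(D(206) + 53895) = 1/(-184*√206 + 53895) = 1/(53895 - 184*√206)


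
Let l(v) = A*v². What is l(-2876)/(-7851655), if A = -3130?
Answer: 5177881376/1570331 ≈ 3297.3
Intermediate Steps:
l(v) = -3130*v²
l(-2876)/(-7851655) = -3130*(-2876)²/(-7851655) = -3130*8271376*(-1/7851655) = -25889406880*(-1/7851655) = 5177881376/1570331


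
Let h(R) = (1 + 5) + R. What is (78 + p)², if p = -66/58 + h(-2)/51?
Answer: 12949302025/2187441 ≈ 5919.8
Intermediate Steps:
h(R) = 6 + R
p = -1567/1479 (p = -66/58 + (6 - 2)/51 = -66*1/58 + 4*(1/51) = -33/29 + 4/51 = -1567/1479 ≈ -1.0595)
(78 + p)² = (78 - 1567/1479)² = (113795/1479)² = 12949302025/2187441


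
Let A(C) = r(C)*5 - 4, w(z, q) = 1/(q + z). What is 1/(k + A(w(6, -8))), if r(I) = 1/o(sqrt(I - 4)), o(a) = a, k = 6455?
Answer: 58059/374538659 + 15*I*sqrt(2)/374538659 ≈ 0.00015501 + 5.6638e-8*I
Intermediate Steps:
r(I) = 1/sqrt(-4 + I) (r(I) = 1/(sqrt(I - 4)) = 1/(sqrt(-4 + I)) = 1/sqrt(-4 + I))
A(C) = -4 + 5/sqrt(-4 + C) (A(C) = 5/sqrt(-4 + C) - 4 = -4 + 5/sqrt(-4 + C))
1/(k + A(w(6, -8))) = 1/(6455 + (-4 + 5/sqrt(-4 + 1/(-8 + 6)))) = 1/(6455 + (-4 + 5/sqrt(-4 + 1/(-2)))) = 1/(6455 + (-4 + 5/sqrt(-4 - 1/2))) = 1/(6455 + (-4 + 5/sqrt(-9/2))) = 1/(6455 + (-4 + 5*(-I*sqrt(2)/3))) = 1/(6455 + (-4 - 5*I*sqrt(2)/3)) = 1/(6451 - 5*I*sqrt(2)/3)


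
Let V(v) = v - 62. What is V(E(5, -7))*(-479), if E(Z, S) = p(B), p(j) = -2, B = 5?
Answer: 30656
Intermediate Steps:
E(Z, S) = -2
V(v) = -62 + v
V(E(5, -7))*(-479) = (-62 - 2)*(-479) = -64*(-479) = 30656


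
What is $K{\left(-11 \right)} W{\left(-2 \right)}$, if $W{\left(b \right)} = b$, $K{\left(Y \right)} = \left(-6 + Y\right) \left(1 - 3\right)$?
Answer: $-68$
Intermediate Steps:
$K{\left(Y \right)} = 12 - 2 Y$ ($K{\left(Y \right)} = \left(-6 + Y\right) \left(-2\right) = 12 - 2 Y$)
$K{\left(-11 \right)} W{\left(-2 \right)} = \left(12 - -22\right) \left(-2\right) = \left(12 + 22\right) \left(-2\right) = 34 \left(-2\right) = -68$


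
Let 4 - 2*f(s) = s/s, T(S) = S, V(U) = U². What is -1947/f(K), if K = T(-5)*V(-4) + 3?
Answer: -1298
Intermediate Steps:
K = -77 (K = -5*(-4)² + 3 = -5*16 + 3 = -80 + 3 = -77)
f(s) = 3/2 (f(s) = 2 - s/(2*s) = 2 - ½*1 = 2 - ½ = 3/2)
-1947/f(K) = -1947/3/2 = -1947*⅔ = -1298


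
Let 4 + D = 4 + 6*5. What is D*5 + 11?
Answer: 161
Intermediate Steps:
D = 30 (D = -4 + (4 + 6*5) = -4 + (4 + 30) = -4 + 34 = 30)
D*5 + 11 = 30*5 + 11 = 150 + 11 = 161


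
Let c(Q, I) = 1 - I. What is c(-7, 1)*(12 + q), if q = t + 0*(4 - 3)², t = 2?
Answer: 0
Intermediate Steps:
q = 2 (q = 2 + 0*(4 - 3)² = 2 + 0*1² = 2 + 0*1 = 2 + 0 = 2)
c(-7, 1)*(12 + q) = (1 - 1*1)*(12 + 2) = (1 - 1)*14 = 0*14 = 0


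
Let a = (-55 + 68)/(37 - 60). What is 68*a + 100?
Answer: 1416/23 ≈ 61.565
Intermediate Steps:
a = -13/23 (a = 13/(-23) = 13*(-1/23) = -13/23 ≈ -0.56522)
68*a + 100 = 68*(-13/23) + 100 = -884/23 + 100 = 1416/23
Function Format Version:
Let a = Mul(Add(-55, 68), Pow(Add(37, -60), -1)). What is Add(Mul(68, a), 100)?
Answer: Rational(1416, 23) ≈ 61.565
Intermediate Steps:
a = Rational(-13, 23) (a = Mul(13, Pow(-23, -1)) = Mul(13, Rational(-1, 23)) = Rational(-13, 23) ≈ -0.56522)
Add(Mul(68, a), 100) = Add(Mul(68, Rational(-13, 23)), 100) = Add(Rational(-884, 23), 100) = Rational(1416, 23)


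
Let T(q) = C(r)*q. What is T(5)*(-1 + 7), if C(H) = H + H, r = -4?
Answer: -240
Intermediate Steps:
C(H) = 2*H
T(q) = -8*q (T(q) = (2*(-4))*q = -8*q)
T(5)*(-1 + 7) = (-8*5)*(-1 + 7) = -40*6 = -240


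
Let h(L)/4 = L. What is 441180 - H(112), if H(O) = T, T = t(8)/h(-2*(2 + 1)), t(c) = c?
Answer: 1323541/3 ≈ 4.4118e+5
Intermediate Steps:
h(L) = 4*L
T = -1/3 (T = 8/((4*(-2*(2 + 1)))) = 8/((4*(-2*3))) = 8/((4*(-6))) = 8/(-24) = 8*(-1/24) = -1/3 ≈ -0.33333)
H(O) = -1/3
441180 - H(112) = 441180 - 1*(-1/3) = 441180 + 1/3 = 1323541/3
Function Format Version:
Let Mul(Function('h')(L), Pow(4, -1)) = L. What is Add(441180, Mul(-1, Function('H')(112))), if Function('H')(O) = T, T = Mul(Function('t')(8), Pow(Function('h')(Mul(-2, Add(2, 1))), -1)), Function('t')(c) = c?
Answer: Rational(1323541, 3) ≈ 4.4118e+5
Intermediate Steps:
Function('h')(L) = Mul(4, L)
T = Rational(-1, 3) (T = Mul(8, Pow(Mul(4, Mul(-2, Add(2, 1))), -1)) = Mul(8, Pow(Mul(4, Mul(-2, 3)), -1)) = Mul(8, Pow(Mul(4, -6), -1)) = Mul(8, Pow(-24, -1)) = Mul(8, Rational(-1, 24)) = Rational(-1, 3) ≈ -0.33333)
Function('H')(O) = Rational(-1, 3)
Add(441180, Mul(-1, Function('H')(112))) = Add(441180, Mul(-1, Rational(-1, 3))) = Add(441180, Rational(1, 3)) = Rational(1323541, 3)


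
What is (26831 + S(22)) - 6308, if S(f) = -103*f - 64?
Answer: 18193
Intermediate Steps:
S(f) = -64 - 103*f
(26831 + S(22)) - 6308 = (26831 + (-64 - 103*22)) - 6308 = (26831 + (-64 - 2266)) - 6308 = (26831 - 2330) - 6308 = 24501 - 6308 = 18193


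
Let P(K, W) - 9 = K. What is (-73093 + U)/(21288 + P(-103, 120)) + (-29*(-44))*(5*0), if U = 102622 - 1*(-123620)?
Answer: 153149/21194 ≈ 7.2261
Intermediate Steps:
P(K, W) = 9 + K
U = 226242 (U = 102622 + 123620 = 226242)
(-73093 + U)/(21288 + P(-103, 120)) + (-29*(-44))*(5*0) = (-73093 + 226242)/(21288 + (9 - 103)) + (-29*(-44))*(5*0) = 153149/(21288 - 94) + 1276*0 = 153149/21194 + 0 = 153149/21194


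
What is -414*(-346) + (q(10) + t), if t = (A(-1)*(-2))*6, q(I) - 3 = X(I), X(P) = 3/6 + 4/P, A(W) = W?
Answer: 1432599/10 ≈ 1.4326e+5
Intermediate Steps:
X(P) = 1/2 + 4/P (X(P) = 3*(1/6) + 4/P = 1/2 + 4/P)
q(I) = 3 + (8 + I)/(2*I)
t = 12 (t = -1*(-2)*6 = 2*6 = 12)
-414*(-346) + (q(10) + t) = -414*(-346) + ((7/2 + 4/10) + 12) = 143244 + ((7/2 + 4*(1/10)) + 12) = 143244 + ((7/2 + 2/5) + 12) = 143244 + (39/10 + 12) = 143244 + 159/10 = 1432599/10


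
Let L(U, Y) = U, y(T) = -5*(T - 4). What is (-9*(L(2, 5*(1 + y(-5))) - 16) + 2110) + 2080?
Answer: 4316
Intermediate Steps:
y(T) = 20 - 5*T (y(T) = -5*(-4 + T) = 20 - 5*T)
(-9*(L(2, 5*(1 + y(-5))) - 16) + 2110) + 2080 = (-9*(2 - 16) + 2110) + 2080 = (-9*(-14) + 2110) + 2080 = (126 + 2110) + 2080 = 2236 + 2080 = 4316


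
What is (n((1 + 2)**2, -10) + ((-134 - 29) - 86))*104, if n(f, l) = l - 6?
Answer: -27560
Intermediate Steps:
n(f, l) = -6 + l
(n((1 + 2)**2, -10) + ((-134 - 29) - 86))*104 = ((-6 - 10) + ((-134 - 29) - 86))*104 = (-16 + (-163 - 86))*104 = (-16 - 249)*104 = -265*104 = -27560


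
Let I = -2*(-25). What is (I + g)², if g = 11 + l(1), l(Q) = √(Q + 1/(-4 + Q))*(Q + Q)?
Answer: 11171/3 + 244*√6/3 ≈ 3922.9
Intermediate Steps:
I = 50
l(Q) = 2*Q*√(Q + 1/(-4 + Q)) (l(Q) = √(Q + 1/(-4 + Q))*(2*Q) = 2*Q*√(Q + 1/(-4 + Q)))
g = 11 + 2*√6/3 (g = 11 + 2*1*√((1 + 1*(-4 + 1))/(-4 + 1)) = 11 + 2*1*√((1 + 1*(-3))/(-3)) = 11 + 2*1*√(-(1 - 3)/3) = 11 + 2*1*√(-⅓*(-2)) = 11 + 2*1*√(⅔) = 11 + 2*1*(√6/3) = 11 + 2*√6/3 ≈ 12.633)
(I + g)² = (50 + (11 + 2*√6/3))² = (61 + 2*√6/3)²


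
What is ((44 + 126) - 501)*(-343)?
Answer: 113533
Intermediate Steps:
((44 + 126) - 501)*(-343) = (170 - 501)*(-343) = -331*(-343) = 113533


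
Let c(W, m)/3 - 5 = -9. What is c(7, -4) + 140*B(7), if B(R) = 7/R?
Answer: 128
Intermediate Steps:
c(W, m) = -12 (c(W, m) = 15 + 3*(-9) = 15 - 27 = -12)
c(7, -4) + 140*B(7) = -12 + 140*(7/7) = -12 + 140*(7*(⅐)) = -12 + 140*1 = -12 + 140 = 128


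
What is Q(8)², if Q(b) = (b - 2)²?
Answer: 1296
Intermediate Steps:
Q(b) = (-2 + b)²
Q(8)² = ((-2 + 8)²)² = (6²)² = 36² = 1296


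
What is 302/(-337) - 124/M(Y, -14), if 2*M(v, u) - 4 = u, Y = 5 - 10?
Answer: 40278/1685 ≈ 23.904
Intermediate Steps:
Y = -5
M(v, u) = 2 + u/2
302/(-337) - 124/M(Y, -14) = 302/(-337) - 124/(2 + (½)*(-14)) = 302*(-1/337) - 124/(2 - 7) = -302/337 - 124/(-5) = -302/337 - 124*(-⅕) = -302/337 + 124/5 = 40278/1685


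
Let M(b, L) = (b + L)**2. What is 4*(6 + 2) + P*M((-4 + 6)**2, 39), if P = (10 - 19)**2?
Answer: 149801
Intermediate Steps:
M(b, L) = (L + b)**2
P = 81 (P = (-9)**2 = 81)
4*(6 + 2) + P*M((-4 + 6)**2, 39) = 4*(6 + 2) + 81*(39 + (-4 + 6)**2)**2 = 4*8 + 81*(39 + 2**2)**2 = 32 + 81*(39 + 4)**2 = 32 + 81*43**2 = 32 + 81*1849 = 32 + 149769 = 149801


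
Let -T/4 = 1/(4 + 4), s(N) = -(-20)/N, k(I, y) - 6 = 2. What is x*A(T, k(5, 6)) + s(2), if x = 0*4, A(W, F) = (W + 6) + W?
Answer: 10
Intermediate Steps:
k(I, y) = 8 (k(I, y) = 6 + 2 = 8)
s(N) = 20/N
T = -½ (T = -4/(4 + 4) = -4/8 = -4*⅛ = -½ ≈ -0.50000)
A(W, F) = 6 + 2*W (A(W, F) = (6 + W) + W = 6 + 2*W)
x = 0
x*A(T, k(5, 6)) + s(2) = 0*(6 + 2*(-½)) + 20/2 = 0*(6 - 1) + 20*(½) = 0*5 + 10 = 0 + 10 = 10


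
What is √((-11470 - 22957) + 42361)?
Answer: √7934 ≈ 89.073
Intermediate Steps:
√((-11470 - 22957) + 42361) = √(-34427 + 42361) = √7934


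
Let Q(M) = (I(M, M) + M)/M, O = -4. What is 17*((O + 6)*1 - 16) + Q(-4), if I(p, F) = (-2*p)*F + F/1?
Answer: -228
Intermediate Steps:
I(p, F) = F - 2*F*p (I(p, F) = -2*F*p + F*1 = -2*F*p + F = F - 2*F*p)
Q(M) = (M + M*(1 - 2*M))/M (Q(M) = (M*(1 - 2*M) + M)/M = (M + M*(1 - 2*M))/M)
17*((O + 6)*1 - 16) + Q(-4) = 17*((-4 + 6)*1 - 16) + (2 - 2*(-4)) = 17*(2*1 - 16) + (2 + 8) = 17*(2 - 16) + 10 = 17*(-14) + 10 = -238 + 10 = -228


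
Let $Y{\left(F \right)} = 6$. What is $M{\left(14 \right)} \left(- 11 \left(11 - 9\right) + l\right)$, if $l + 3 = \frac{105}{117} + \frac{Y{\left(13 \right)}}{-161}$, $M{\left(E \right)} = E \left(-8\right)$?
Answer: $\frac{2425184}{897} \approx 2703.7$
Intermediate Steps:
$M{\left(E \right)} = - 8 E$
$l = - \frac{13436}{6279}$ ($l = -3 + \left(\frac{105}{117} + \frac{6}{-161}\right) = -3 + \left(105 \cdot \frac{1}{117} + 6 \left(- \frac{1}{161}\right)\right) = -3 + \left(\frac{35}{39} - \frac{6}{161}\right) = -3 + \frac{5401}{6279} = - \frac{13436}{6279} \approx -2.1398$)
$M{\left(14 \right)} \left(- 11 \left(11 - 9\right) + l\right) = \left(-8\right) 14 \left(- 11 \left(11 - 9\right) - \frac{13436}{6279}\right) = - 112 \left(\left(-11\right) 2 - \frac{13436}{6279}\right) = - 112 \left(-22 - \frac{13436}{6279}\right) = \left(-112\right) \left(- \frac{151574}{6279}\right) = \frac{2425184}{897}$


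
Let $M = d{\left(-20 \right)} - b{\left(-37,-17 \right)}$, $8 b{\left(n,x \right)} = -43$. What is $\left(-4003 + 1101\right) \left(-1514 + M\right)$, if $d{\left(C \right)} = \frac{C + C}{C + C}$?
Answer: $\frac{17500511}{4} \approx 4.3751 \cdot 10^{6}$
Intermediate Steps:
$b{\left(n,x \right)} = - \frac{43}{8}$ ($b{\left(n,x \right)} = \frac{1}{8} \left(-43\right) = - \frac{43}{8}$)
$d{\left(C \right)} = 1$ ($d{\left(C \right)} = \frac{2 C}{2 C} = 2 C \frac{1}{2 C} = 1$)
$M = \frac{51}{8}$ ($M = 1 - - \frac{43}{8} = 1 + \frac{43}{8} = \frac{51}{8} \approx 6.375$)
$\left(-4003 + 1101\right) \left(-1514 + M\right) = \left(-4003 + 1101\right) \left(-1514 + \frac{51}{8}\right) = \left(-2902\right) \left(- \frac{12061}{8}\right) = \frac{17500511}{4}$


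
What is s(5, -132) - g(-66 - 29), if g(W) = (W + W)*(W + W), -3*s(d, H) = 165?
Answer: -36155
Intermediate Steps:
s(d, H) = -55 (s(d, H) = -⅓*165 = -55)
g(W) = 4*W² (g(W) = (2*W)*(2*W) = 4*W²)
s(5, -132) - g(-66 - 29) = -55 - 4*(-66 - 29)² = -55 - 4*(-95)² = -55 - 4*9025 = -55 - 1*36100 = -55 - 36100 = -36155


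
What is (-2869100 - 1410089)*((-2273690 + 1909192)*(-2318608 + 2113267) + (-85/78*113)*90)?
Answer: -4163663073684771651/13 ≈ -3.2028e+17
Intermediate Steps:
(-2869100 - 1410089)*((-2273690 + 1909192)*(-2318608 + 2113267) + (-85/78*113)*90) = -4279189*(-364498*(-205341) + (-85*1/78*113)*90) = -4279189*(74846383818 - 85/78*113*90) = -4279189*(74846383818 - 9605/78*90) = -4279189*(74846383818 - 144075/13) = -4279189*973002845559/13 = -4163663073684771651/13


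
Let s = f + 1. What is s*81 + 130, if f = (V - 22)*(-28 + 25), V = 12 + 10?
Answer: 211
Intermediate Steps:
V = 22
f = 0 (f = (22 - 22)*(-28 + 25) = 0*(-3) = 0)
s = 1 (s = 0 + 1 = 1)
s*81 + 130 = 1*81 + 130 = 81 + 130 = 211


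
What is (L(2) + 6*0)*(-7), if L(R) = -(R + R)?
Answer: 28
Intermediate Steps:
L(R) = -2*R
(L(2) + 6*0)*(-7) = (-2*2 + 6*0)*(-7) = (-4 + 0)*(-7) = -4*(-7) = 28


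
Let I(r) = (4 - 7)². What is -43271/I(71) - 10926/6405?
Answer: -92416363/19215 ≈ -4809.6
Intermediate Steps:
I(r) = 9 (I(r) = (-3)² = 9)
-43271/I(71) - 10926/6405 = -43271/9 - 10926/6405 = -43271*⅑ - 10926*1/6405 = -43271/9 - 3642/2135 = -92416363/19215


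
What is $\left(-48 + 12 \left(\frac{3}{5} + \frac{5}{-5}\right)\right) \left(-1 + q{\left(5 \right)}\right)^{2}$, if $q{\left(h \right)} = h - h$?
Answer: $- \frac{264}{5} \approx -52.8$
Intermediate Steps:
$q{\left(h \right)} = 0$
$\left(-48 + 12 \left(\frac{3}{5} + \frac{5}{-5}\right)\right) \left(-1 + q{\left(5 \right)}\right)^{2} = \left(-48 + 12 \left(\frac{3}{5} + \frac{5}{-5}\right)\right) \left(-1 + 0\right)^{2} = \left(-48 + 12 \left(3 \cdot \frac{1}{5} + 5 \left(- \frac{1}{5}\right)\right)\right) \left(-1\right)^{2} = \left(-48 + 12 \left(\frac{3}{5} - 1\right)\right) 1 = \left(-48 + 12 \left(- \frac{2}{5}\right)\right) 1 = \left(-48 - \frac{24}{5}\right) 1 = \left(- \frac{264}{5}\right) 1 = - \frac{264}{5}$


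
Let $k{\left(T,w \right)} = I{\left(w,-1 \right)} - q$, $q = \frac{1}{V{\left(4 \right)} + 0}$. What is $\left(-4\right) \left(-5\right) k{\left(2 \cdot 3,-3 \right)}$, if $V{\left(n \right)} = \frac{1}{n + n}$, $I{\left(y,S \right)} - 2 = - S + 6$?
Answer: $20$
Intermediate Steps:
$I{\left(y,S \right)} = 8 - S$ ($I{\left(y,S \right)} = 2 - \left(-6 + S\right) = 8 - S$)
$V{\left(n \right)} = \frac{1}{2 n}$
$q = 8$ ($q = \frac{1}{\frac{1}{2 \cdot 4} + 0} = \frac{1}{\frac{1}{2} \cdot \frac{1}{4} + 0} = \frac{1}{\frac{1}{8} + 0} = \frac{1}{\frac{1}{8}} = 8$)
$k{\left(T,w \right)} = 1$ ($k{\left(T,w \right)} = \left(8 - -1\right) - 8 = \left(8 + 1\right) - 8 = 9 - 8 = 1$)
$\left(-4\right) \left(-5\right) k{\left(2 \cdot 3,-3 \right)} = \left(-4\right) \left(-5\right) 1 = 20 \cdot 1 = 20$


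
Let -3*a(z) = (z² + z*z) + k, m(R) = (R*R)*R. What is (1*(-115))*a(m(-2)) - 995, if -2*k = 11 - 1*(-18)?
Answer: 20135/6 ≈ 3355.8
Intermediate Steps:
k = -29/2 (k = -(11 - 1*(-18))/2 = -(11 + 18)/2 = -½*29 = -29/2 ≈ -14.500)
m(R) = R³ (m(R) = R²*R = R³)
a(z) = 29/6 - 2*z²/3 (a(z) = -((z² + z*z) - 29/2)/3 = -((z² + z²) - 29/2)/3 = -(2*z² - 29/2)/3 = -(-29/2 + 2*z²)/3 = 29/6 - 2*z²/3)
(1*(-115))*a(m(-2)) - 995 = (1*(-115))*(29/6 - 2*((-2)³)²/3) - 995 = -115*(29/6 - ⅔*(-8)²) - 995 = -115*(29/6 - ⅔*64) - 995 = -115*(29/6 - 128/3) - 995 = -115*(-227/6) - 995 = 26105/6 - 995 = 20135/6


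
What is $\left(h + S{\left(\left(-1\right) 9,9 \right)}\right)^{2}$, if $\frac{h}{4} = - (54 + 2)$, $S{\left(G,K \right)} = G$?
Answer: $54289$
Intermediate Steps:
$h = -224$ ($h = 4 \left(- (54 + 2)\right) = 4 \left(\left(-1\right) 56\right) = 4 \left(-56\right) = -224$)
$\left(h + S{\left(\left(-1\right) 9,9 \right)}\right)^{2} = \left(-224 - 9\right)^{2} = \left(-233\right)^{2} = 54289$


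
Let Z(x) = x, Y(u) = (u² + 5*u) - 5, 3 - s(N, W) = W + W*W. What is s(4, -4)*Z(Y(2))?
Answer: -81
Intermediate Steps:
s(N, W) = 3 - W - W² (s(N, W) = 3 - (W + W*W) = 3 - (W + W²) = 3 + (-W - W²) = 3 - W - W²)
Y(u) = -5 + u² + 5*u
s(4, -4)*Z(Y(2)) = (3 - 1*(-4) - 1*(-4)²)*(-5 + 2² + 5*2) = (3 + 4 - 1*16)*(-5 + 4 + 10) = (3 + 4 - 16)*9 = -9*9 = -81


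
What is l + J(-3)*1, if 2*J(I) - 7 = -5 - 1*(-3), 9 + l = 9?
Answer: 5/2 ≈ 2.5000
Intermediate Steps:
l = 0 (l = -9 + 9 = 0)
J(I) = 5/2 (J(I) = 7/2 + (-5 - 1*(-3))/2 = 7/2 + (-5 + 3)/2 = 7/2 + (½)*(-2) = 7/2 - 1 = 5/2)
l + J(-3)*1 = 0 + (5/2)*1 = 0 + 5/2 = 5/2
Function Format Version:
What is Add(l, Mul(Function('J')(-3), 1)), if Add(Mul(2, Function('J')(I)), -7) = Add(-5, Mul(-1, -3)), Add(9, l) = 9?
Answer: Rational(5, 2) ≈ 2.5000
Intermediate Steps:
l = 0 (l = Add(-9, 9) = 0)
Function('J')(I) = Rational(5, 2) (Function('J')(I) = Add(Rational(7, 2), Mul(Rational(1, 2), Add(-5, Mul(-1, -3)))) = Add(Rational(7, 2), Mul(Rational(1, 2), Add(-5, 3))) = Add(Rational(7, 2), Mul(Rational(1, 2), -2)) = Add(Rational(7, 2), -1) = Rational(5, 2))
Add(l, Mul(Function('J')(-3), 1)) = Add(0, Mul(Rational(5, 2), 1)) = Add(0, Rational(5, 2)) = Rational(5, 2)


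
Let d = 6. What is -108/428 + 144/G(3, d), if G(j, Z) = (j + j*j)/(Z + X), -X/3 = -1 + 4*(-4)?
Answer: 73161/107 ≈ 683.75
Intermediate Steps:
X = 51 (X = -3*(-1 + 4*(-4)) = -3*(-1 - 16) = -3*(-17) = 51)
G(j, Z) = (j + j²)/(51 + Z) (G(j, Z) = (j + j*j)/(Z + 51) = (j + j²)/(51 + Z))
-108/428 + 144/G(3, d) = -108/428 + 144/((3*(1 + 3)/(51 + 6))) = -108*1/428 + 144/((3*4/57)) = -27/107 + 144/((3*(1/57)*4)) = -27/107 + 144/(4/19) = -27/107 + 144*(19/4) = -27/107 + 684 = 73161/107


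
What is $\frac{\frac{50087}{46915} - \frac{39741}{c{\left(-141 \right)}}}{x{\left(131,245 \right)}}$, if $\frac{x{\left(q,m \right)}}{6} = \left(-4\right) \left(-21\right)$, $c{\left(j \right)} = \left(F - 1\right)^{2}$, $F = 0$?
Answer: $- \frac{33292838}{422235} \approx -78.849$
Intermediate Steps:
$c{\left(j \right)} = 1$ ($c{\left(j \right)} = \left(0 - 1\right)^{2} = \left(-1\right)^{2} = 1$)
$x{\left(q,m \right)} = 504$ ($x{\left(q,m \right)} = 6 \left(\left(-4\right) \left(-21\right)\right) = 6 \cdot 84 = 504$)
$\frac{\frac{50087}{46915} - \frac{39741}{c{\left(-141 \right)}}}{x{\left(131,245 \right)}} = \frac{\frac{50087}{46915} - \frac{39741}{1}}{504} = \left(50087 \cdot \frac{1}{46915} - 39741\right) \frac{1}{504} = \left(\frac{50087}{46915} - 39741\right) \frac{1}{504} = \left(- \frac{1864398928}{46915}\right) \frac{1}{504} = - \frac{33292838}{422235}$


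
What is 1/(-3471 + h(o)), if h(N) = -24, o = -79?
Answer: -1/3495 ≈ -0.00028612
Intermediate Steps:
1/(-3471 + h(o)) = 1/(-3471 - 24) = 1/(-3495) = -1/3495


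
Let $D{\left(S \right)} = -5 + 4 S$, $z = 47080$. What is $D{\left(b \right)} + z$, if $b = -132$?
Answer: $46547$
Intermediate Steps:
$D{\left(b \right)} + z = \left(-5 + 4 \left(-132\right)\right) + 47080 = \left(-5 - 528\right) + 47080 = -533 + 47080 = 46547$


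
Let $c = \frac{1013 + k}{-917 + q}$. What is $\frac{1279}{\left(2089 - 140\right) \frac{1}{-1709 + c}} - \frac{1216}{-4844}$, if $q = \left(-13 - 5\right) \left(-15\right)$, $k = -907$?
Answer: $- \frac{1712400912489}{1527074633} \approx -1121.4$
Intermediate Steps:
$q = 270$ ($q = \left(-18\right) \left(-15\right) = 270$)
$c = - \frac{106}{647}$ ($c = \frac{1013 - 907}{-917 + 270} = \frac{106}{-647} = 106 \left(- \frac{1}{647}\right) = - \frac{106}{647} \approx -0.16383$)
$\frac{1279}{\left(2089 - 140\right) \frac{1}{-1709 + c}} - \frac{1216}{-4844} = \frac{1279}{\left(2089 - 140\right) \frac{1}{-1709 - \frac{106}{647}}} - \frac{1216}{-4844} = \frac{1279}{1949 \frac{1}{- \frac{1105829}{647}}} - - \frac{304}{1211} = \frac{1279}{1949 \left(- \frac{647}{1105829}\right)} + \frac{304}{1211} = \frac{1279}{- \frac{1261003}{1105829}} + \frac{304}{1211} = 1279 \left(- \frac{1105829}{1261003}\right) + \frac{304}{1211} = - \frac{1414355291}{1261003} + \frac{304}{1211} = - \frac{1712400912489}{1527074633}$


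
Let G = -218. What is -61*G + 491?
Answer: 13789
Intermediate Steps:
-61*G + 491 = -61*(-218) + 491 = 13298 + 491 = 13789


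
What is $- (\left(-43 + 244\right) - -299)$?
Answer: $-500$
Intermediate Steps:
$- (\left(-43 + 244\right) - -299) = - (201 + 299) = \left(-1\right) 500 = -500$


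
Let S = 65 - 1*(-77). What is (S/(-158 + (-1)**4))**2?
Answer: 20164/24649 ≈ 0.81805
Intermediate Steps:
S = 142 (S = 65 + 77 = 142)
(S/(-158 + (-1)**4))**2 = (142/(-158 + (-1)**4))**2 = (142/(-158 + 1))**2 = (142/(-157))**2 = (142*(-1/157))**2 = (-142/157)**2 = 20164/24649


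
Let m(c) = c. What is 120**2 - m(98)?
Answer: 14302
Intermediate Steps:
120**2 - m(98) = 120**2 - 1*98 = 14400 - 98 = 14302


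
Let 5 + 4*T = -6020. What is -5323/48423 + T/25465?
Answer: -166789871/986473356 ≈ -0.16908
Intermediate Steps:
T = -6025/4 (T = -5/4 + (1/4)*(-6020) = -5/4 - 1505 = -6025/4 ≈ -1506.3)
-5323/48423 + T/25465 = -5323/48423 - 6025/4/25465 = -5323*1/48423 - 6025/4*1/25465 = -5323/48423 - 1205/20372 = -166789871/986473356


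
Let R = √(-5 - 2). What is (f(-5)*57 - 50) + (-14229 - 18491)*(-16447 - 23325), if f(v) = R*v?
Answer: 1301339790 - 285*I*√7 ≈ 1.3013e+9 - 754.04*I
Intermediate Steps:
R = I*√7 (R = √(-7) = I*√7 ≈ 2.6458*I)
f(v) = I*v*√7 (f(v) = (I*√7)*v = I*v*√7)
(f(-5)*57 - 50) + (-14229 - 18491)*(-16447 - 23325) = ((I*(-5)*√7)*57 - 50) + (-14229 - 18491)*(-16447 - 23325) = (-5*I*√7*57 - 50) - 32720*(-39772) = (-285*I*√7 - 50) + 1301339840 = (-50 - 285*I*√7) + 1301339840 = 1301339790 - 285*I*√7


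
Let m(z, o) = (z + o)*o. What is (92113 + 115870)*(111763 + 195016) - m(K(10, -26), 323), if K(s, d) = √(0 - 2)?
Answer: 63804712428 - 323*I*√2 ≈ 6.3805e+10 - 456.79*I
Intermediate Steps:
K(s, d) = I*√2 (K(s, d) = √(-2) = I*√2)
m(z, o) = o*(o + z) (m(z, o) = (o + z)*o = o*(o + z))
(92113 + 115870)*(111763 + 195016) - m(K(10, -26), 323) = (92113 + 115870)*(111763 + 195016) - 323*(323 + I*√2) = 207983*306779 - (104329 + 323*I*√2) = 63804816757 + (-104329 - 323*I*√2) = 63804712428 - 323*I*√2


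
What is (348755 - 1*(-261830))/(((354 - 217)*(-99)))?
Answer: -610585/13563 ≈ -45.018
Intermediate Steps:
(348755 - 1*(-261830))/(((354 - 217)*(-99))) = (348755 + 261830)/((137*(-99))) = 610585/(-13563) = 610585*(-1/13563) = -610585/13563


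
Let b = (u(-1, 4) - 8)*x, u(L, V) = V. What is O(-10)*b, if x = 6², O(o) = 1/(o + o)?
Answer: 36/5 ≈ 7.2000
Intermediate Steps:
O(o) = 1/(2*o)
x = 36
b = -144 (b = (4 - 8)*36 = -4*36 = -144)
O(-10)*b = ((½)/(-10))*(-144) = ((½)*(-⅒))*(-144) = -1/20*(-144) = 36/5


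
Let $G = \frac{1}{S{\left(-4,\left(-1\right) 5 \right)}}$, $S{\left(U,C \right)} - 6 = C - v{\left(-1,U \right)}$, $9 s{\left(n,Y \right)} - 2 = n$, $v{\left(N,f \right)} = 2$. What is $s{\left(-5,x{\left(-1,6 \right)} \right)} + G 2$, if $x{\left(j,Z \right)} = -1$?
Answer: $- \frac{7}{3} \approx -2.3333$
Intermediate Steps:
$s{\left(n,Y \right)} = \frac{2}{9} + \frac{n}{9}$
$S{\left(U,C \right)} = 4 + C$ ($S{\left(U,C \right)} = 6 + \left(C - 2\right) = 6 + \left(-2 + C\right) = 4 + C$)
$G = -1$ ($G = \frac{1}{4 - 5} = \frac{1}{-1} = -1$)
$s{\left(-5,x{\left(-1,6 \right)} \right)} + G 2 = \left(\frac{2}{9} + \frac{1}{9} \left(-5\right)\right) - 2 = \left(\frac{2}{9} - \frac{5}{9}\right) - 2 = - \frac{1}{3} - 2 = - \frac{7}{3}$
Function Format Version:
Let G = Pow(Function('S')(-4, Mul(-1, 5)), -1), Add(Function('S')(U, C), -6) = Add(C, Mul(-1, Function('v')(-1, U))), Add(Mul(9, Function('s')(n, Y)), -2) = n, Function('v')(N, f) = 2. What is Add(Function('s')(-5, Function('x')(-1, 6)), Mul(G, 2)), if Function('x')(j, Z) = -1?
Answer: Rational(-7, 3) ≈ -2.3333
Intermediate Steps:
Function('s')(n, Y) = Add(Rational(2, 9), Mul(Rational(1, 9), n))
Function('S')(U, C) = Add(4, C) (Function('S')(U, C) = Add(6, Add(C, Mul(-1, 2))) = Add(6, Add(C, -2)) = Add(6, Add(-2, C)) = Add(4, C))
G = -1 (G = Pow(Add(4, Mul(-1, 5)), -1) = Pow(Add(4, -5), -1) = Pow(-1, -1) = -1)
Add(Function('s')(-5, Function('x')(-1, 6)), Mul(G, 2)) = Add(Add(Rational(2, 9), Mul(Rational(1, 9), -5)), Mul(-1, 2)) = Add(Add(Rational(2, 9), Rational(-5, 9)), -2) = Add(Rational(-1, 3), -2) = Rational(-7, 3)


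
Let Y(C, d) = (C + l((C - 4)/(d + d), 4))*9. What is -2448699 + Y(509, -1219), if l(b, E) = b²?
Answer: -14527453814367/5943844 ≈ -2.4441e+6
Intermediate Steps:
Y(C, d) = 9*C + 9*(-4 + C)²/(4*d²) (Y(C, d) = (C + ((C - 4)/(d + d))²)*9 = (C + ((-4 + C)/((2*d)))²)*9 = (C + ((-4 + C)*(1/(2*d)))²)*9 = (C + ((-4 + C)/(2*d))²)*9 = (C + (-4 + C)²/(4*d²))*9 = 9*C + 9*(-4 + C)²/(4*d²))
-2448699 + Y(509, -1219) = -2448699 + (9*509 + (9/4)*(-4 + 509)²/(-1219)²) = -2448699 + (4581 + (9/4)*(1/1485961)*505²) = -2448699 + (4581 + (9/4)*(1/1485961)*255025) = -2448699 + (4581 + 2295225/5943844) = -2448699 + 27231044589/5943844 = -14527453814367/5943844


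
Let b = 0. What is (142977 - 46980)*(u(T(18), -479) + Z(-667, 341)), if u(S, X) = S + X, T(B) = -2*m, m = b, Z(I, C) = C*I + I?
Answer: -21944242221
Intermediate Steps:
Z(I, C) = I + C*I
m = 0
T(B) = 0 (T(B) = -2*0 = 0)
(142977 - 46980)*(u(T(18), -479) + Z(-667, 341)) = (142977 - 46980)*((0 - 479) - 667*(1 + 341)) = 95997*(-479 - 667*342) = 95997*(-479 - 228114) = 95997*(-228593) = -21944242221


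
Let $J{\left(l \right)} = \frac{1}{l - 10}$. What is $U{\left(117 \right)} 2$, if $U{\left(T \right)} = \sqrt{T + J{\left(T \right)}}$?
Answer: $\frac{4 \sqrt{334910}}{107} \approx 21.634$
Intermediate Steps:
$J{\left(l \right)} = \frac{1}{-10 + l}$
$U{\left(T \right)} = \sqrt{T + \frac{1}{-10 + T}}$
$U{\left(117 \right)} 2 = \sqrt{\frac{1 + 117 \left(-10 + 117\right)}{-10 + 117}} \cdot 2 = \sqrt{\frac{1 + 117 \cdot 107}{107}} \cdot 2 = \sqrt{\frac{1 + 12519}{107}} \cdot 2 = \sqrt{\frac{1}{107} \cdot 12520} \cdot 2 = \sqrt{\frac{12520}{107}} \cdot 2 = \frac{2 \sqrt{334910}}{107} \cdot 2 = \frac{4 \sqrt{334910}}{107}$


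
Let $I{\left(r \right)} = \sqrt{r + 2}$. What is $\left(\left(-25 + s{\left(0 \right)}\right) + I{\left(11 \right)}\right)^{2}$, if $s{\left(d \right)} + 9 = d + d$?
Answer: $\left(34 - \sqrt{13}\right)^{2} \approx 923.82$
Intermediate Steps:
$s{\left(d \right)} = -9 + 2 d$ ($s{\left(d \right)} = -9 + \left(d + d\right) = -9 + 2 d$)
$I{\left(r \right)} = \sqrt{2 + r}$
$\left(\left(-25 + s{\left(0 \right)}\right) + I{\left(11 \right)}\right)^{2} = \left(\left(-25 + \left(-9 + 2 \cdot 0\right)\right) + \sqrt{2 + 11}\right)^{2} = \left(\left(-25 + \left(-9 + 0\right)\right) + \sqrt{13}\right)^{2} = \left(\left(-25 - 9\right) + \sqrt{13}\right)^{2} = \left(-34 + \sqrt{13}\right)^{2}$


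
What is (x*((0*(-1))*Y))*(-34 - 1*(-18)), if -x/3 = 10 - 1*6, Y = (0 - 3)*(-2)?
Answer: 0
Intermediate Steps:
Y = 6 (Y = -3*(-2) = 6)
x = -12 (x = -3*(10 - 1*6) = -3*(10 - 6) = -3*4 = -12)
(x*((0*(-1))*Y))*(-34 - 1*(-18)) = (-12*0*(-1)*6)*(-34 - 1*(-18)) = (-0*6)*(-34 + 18) = -12*0*(-16) = 0*(-16) = 0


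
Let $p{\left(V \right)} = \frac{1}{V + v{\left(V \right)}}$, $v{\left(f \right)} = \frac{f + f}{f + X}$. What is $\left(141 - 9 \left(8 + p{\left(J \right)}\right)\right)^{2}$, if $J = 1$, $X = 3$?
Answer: $3969$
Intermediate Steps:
$v{\left(f \right)} = \frac{2 f}{3 + f}$ ($v{\left(f \right)} = \frac{f + f}{f + 3} = \frac{2 f}{3 + f}$)
$p{\left(V \right)} = \frac{1}{V + \frac{2 V}{3 + V}}$
$\left(141 - 9 \left(8 + p{\left(J \right)}\right)\right)^{2} = \left(141 - 9 \left(8 + \frac{3 + 1}{1 \left(5 + 1\right)}\right)\right)^{2} = \left(141 - 9 \left(8 + 1 \cdot \frac{1}{6} \cdot 4\right)\right)^{2} = \left(141 - 9 \left(8 + \frac{2}{3}\right)\right)^{2} = \left(141 - 78\right)^{2} = 63^{2} = 3969$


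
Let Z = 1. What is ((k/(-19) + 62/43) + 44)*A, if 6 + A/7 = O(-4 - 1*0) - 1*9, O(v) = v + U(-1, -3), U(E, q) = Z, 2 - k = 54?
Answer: -4959612/817 ≈ -6070.5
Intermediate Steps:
k = -52 (k = 2 - 1*54 = 2 - 54 = -52)
U(E, q) = 1
O(v) = 1 + v (O(v) = v + 1 = 1 + v)
A = -126 (A = -42 + 7*((1 + (-4 - 1*0)) - 1*9) = -42 + 7*((1 + (-4 + 0)) - 9) = -42 + 7*((1 - 4) - 9) = -42 + 7*(-3 - 9) = -42 + 7*(-12) = -42 - 84 = -126)
((k/(-19) + 62/43) + 44)*A = ((-52/(-19) + 62/43) + 44)*(-126) = ((-52*(-1/19) + 62*(1/43)) + 44)*(-126) = ((52/19 + 62/43) + 44)*(-126) = (3414/817 + 44)*(-126) = (39362/817)*(-126) = -4959612/817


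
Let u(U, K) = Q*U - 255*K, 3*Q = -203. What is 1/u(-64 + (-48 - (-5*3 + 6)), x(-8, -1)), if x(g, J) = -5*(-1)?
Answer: 3/17084 ≈ 0.00017560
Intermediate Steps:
Q = -203/3 (Q = (⅓)*(-203) = -203/3 ≈ -67.667)
x(g, J) = 5
u(U, K) = -255*K - 203*U/3 (u(U, K) = -203*U/3 - 255*K = -255*K - 203*U/3)
1/u(-64 + (-48 - (-5*3 + 6)), x(-8, -1)) = 1/(-255*5 - 203*(-64 + (-48 - (-5*3 + 6)))/3) = 1/(-1275 - 203*(-64 + (-48 - (-15 + 6)))/3) = 1/(-1275 - 203*(-64 + (-48 - 1*(-9)))/3) = 1/(-1275 - 203*(-64 + (-48 + 9))/3) = 1/(-1275 - 203*(-64 - 39)/3) = 1/(-1275 - 203/3*(-103)) = 1/(-1275 + 20909/3) = 1/(17084/3) = 3/17084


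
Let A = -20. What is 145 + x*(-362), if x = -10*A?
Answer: -72255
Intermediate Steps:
x = 200 (x = -10*(-20) = 200)
145 + x*(-362) = 145 + 200*(-362) = 145 - 72400 = -72255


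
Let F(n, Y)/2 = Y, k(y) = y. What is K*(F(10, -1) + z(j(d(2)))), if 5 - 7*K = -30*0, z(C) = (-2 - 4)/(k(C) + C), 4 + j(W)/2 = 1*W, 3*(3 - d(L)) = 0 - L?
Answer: 25/14 ≈ 1.7857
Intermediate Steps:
d(L) = 3 + L/3 (d(L) = 3 - (0 - L)/3 = 3 - (-1)*L/3 = 3 + L/3)
j(W) = -8 + 2*W (j(W) = -8 + 2*(1*W) = -8 + 2*W)
F(n, Y) = 2*Y
z(C) = -3/C (z(C) = (-2 - 4)/(C + C) = -6*1/(2*C) = -3/C)
K = 5/7 (K = 5/7 - (-30)*0/7 = 5/7 - 1/7*0 = 5/7 + 0 = 5/7 ≈ 0.71429)
K*(F(10, -1) + z(j(d(2)))) = 5*(2*(-1) - 3/(-8 + 2*(3 + (1/3)*2)))/7 = 5*(-2 - 3/(-8 + 2*(3 + 2/3)))/7 = 5*(-2 - 3/(-8 + 2*(11/3)))/7 = 5*(-2 - 3/(-8 + 22/3))/7 = 5*(-2 - 3/(-2/3))/7 = 5*(-2 - 3*(-3/2))/7 = 5*(-2 + 9/2)/7 = (5/7)*(5/2) = 25/14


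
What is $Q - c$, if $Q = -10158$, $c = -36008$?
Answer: $25850$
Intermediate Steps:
$Q - c = -10158 - -36008 = -10158 + 36008 = 25850$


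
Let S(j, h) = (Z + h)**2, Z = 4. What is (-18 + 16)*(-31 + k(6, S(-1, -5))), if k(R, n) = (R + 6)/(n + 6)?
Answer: 410/7 ≈ 58.571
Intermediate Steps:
S(j, h) = (4 + h)**2
k(R, n) = (6 + R)/(6 + n)
(-18 + 16)*(-31 + k(6, S(-1, -5))) = (-18 + 16)*(-31 + (6 + 6)/(6 + (4 - 5)**2)) = -2*(-31 + 12/(6 + (-1)**2)) = -2*(-31 + 12/(6 + 1)) = -2*(-31 + 12/7) = -2*(-205/7) = 410/7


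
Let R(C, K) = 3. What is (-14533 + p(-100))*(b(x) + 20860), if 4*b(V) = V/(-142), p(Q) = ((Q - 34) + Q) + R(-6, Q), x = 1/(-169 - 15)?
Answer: -8046824104811/26128 ≈ -3.0798e+8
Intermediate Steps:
x = -1/184 (x = 1/(-184) = -1/184 ≈ -0.0054348)
p(Q) = -31 + 2*Q (p(Q) = ((Q - 34) + Q) + 3 = ((-34 + Q) + Q) + 3 = (-34 + 2*Q) + 3 = -31 + 2*Q)
b(V) = -V/568 (b(V) = (V/(-142))/4 = (V*(-1/142))/4 = (-V/142)/4 = -V/568)
(-14533 + p(-100))*(b(x) + 20860) = (-14533 + (-31 + 2*(-100)))*(-1/568*(-1/184) + 20860) = (-14533 + (-31 - 200))*(1/104512 + 20860) = (-14533 - 231)*(2180120321/104512) = -14764*2180120321/104512 = -8046824104811/26128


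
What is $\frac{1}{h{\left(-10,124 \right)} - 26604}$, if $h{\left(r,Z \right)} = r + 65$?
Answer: $- \frac{1}{26549} \approx -3.7666 \cdot 10^{-5}$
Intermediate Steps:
$h{\left(r,Z \right)} = 65 + r$
$\frac{1}{h{\left(-10,124 \right)} - 26604} = \frac{1}{\left(65 - 10\right) - 26604} = \frac{1}{55 - 26604} = \frac{1}{-26549} = - \frac{1}{26549}$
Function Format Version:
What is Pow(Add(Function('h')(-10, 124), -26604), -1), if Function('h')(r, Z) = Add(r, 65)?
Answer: Rational(-1, 26549) ≈ -3.7666e-5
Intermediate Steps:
Function('h')(r, Z) = Add(65, r)
Pow(Add(Function('h')(-10, 124), -26604), -1) = Pow(Add(Add(65, -10), -26604), -1) = Pow(Add(55, -26604), -1) = Pow(-26549, -1) = Rational(-1, 26549)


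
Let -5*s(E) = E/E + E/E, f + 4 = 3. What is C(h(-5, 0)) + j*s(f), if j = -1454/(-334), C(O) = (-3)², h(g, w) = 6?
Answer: 6061/835 ≈ 7.2587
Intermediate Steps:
f = -1 (f = -4 + 3 = -1)
C(O) = 9
j = 727/167 (j = -1454*(-1/334) = 727/167 ≈ 4.3533)
s(E) = -⅖ (s(E) = -(E/E + E/E)/5 = -(1 + 1)/5 = -⅕*2 = -⅖)
C(h(-5, 0)) + j*s(f) = 9 + (727/167)*(-⅖) = 9 - 1454/835 = 6061/835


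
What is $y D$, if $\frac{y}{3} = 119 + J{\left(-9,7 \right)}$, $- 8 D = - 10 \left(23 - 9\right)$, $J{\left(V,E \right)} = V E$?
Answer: $2940$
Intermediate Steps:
$J{\left(V,E \right)} = E V$
$D = \frac{35}{2}$ ($D = - \frac{\left(-10\right) \left(23 - 9\right)}{8} = - \frac{\left(-10\right) 14}{8} = \left(- \frac{1}{8}\right) \left(-140\right) = \frac{35}{2} \approx 17.5$)
$y = 168$ ($y = 3 \left(119 + 7 \left(-9\right)\right) = 3 \left(119 - 63\right) = 3 \cdot 56 = 168$)
$y D = 168 \cdot \frac{35}{2} = 2940$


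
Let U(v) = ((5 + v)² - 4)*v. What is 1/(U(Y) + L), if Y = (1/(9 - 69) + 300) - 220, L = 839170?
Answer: 216000/305964659399 ≈ 7.0596e-7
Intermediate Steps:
Y = 4799/60 (Y = (1/(-60) + 300) - 220 = (-1/60 + 300) - 220 = 17999/60 - 220 = 4799/60 ≈ 79.983)
U(v) = v*(-4 + (5 + v)²) (U(v) = (-4 + (5 + v)²)*v = v*(-4 + (5 + v)²))
1/(U(Y) + L) = 1/(4799*(-4 + (5 + 4799/60)²)/60 + 839170) = 1/(4799*(-4 + (5099/60)²)/60 + 839170) = 1/(4799*(-4 + 25999801/3600)/60 + 839170) = 1/((4799/60)*(25985401/3600) + 839170) = 1/(124703939399/216000 + 839170) = 1/(305964659399/216000) = 216000/305964659399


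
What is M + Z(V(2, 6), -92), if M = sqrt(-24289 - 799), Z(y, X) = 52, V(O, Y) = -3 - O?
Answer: 52 + 112*I*sqrt(2) ≈ 52.0 + 158.39*I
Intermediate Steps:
M = 112*I*sqrt(2) (M = sqrt(-25088) = 112*I*sqrt(2) ≈ 158.39*I)
M + Z(V(2, 6), -92) = 112*I*sqrt(2) + 52 = 52 + 112*I*sqrt(2)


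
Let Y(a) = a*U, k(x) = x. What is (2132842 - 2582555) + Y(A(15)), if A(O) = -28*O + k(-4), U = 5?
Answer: -451833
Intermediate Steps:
A(O) = -4 - 28*O (A(O) = -28*O - 4 = -4 - 28*O)
Y(a) = 5*a (Y(a) = a*5 = 5*a)
(2132842 - 2582555) + Y(A(15)) = (2132842 - 2582555) + 5*(-4 - 28*15) = -449713 + 5*(-4 - 420) = -449713 + 5*(-424) = -449713 - 2120 = -451833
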